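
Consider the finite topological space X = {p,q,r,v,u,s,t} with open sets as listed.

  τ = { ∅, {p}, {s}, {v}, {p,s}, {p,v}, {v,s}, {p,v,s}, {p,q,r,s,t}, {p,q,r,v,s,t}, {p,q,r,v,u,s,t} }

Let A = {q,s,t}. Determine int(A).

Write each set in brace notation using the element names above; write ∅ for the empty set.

U open, U⊆A: ∅, {s}. int(A) = ⋃ = {s}

{s}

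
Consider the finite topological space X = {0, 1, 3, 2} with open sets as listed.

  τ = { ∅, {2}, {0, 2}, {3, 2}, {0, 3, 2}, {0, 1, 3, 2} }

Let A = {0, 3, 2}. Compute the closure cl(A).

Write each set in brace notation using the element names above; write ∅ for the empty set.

cl via duality: int({1}) = ∅, so X∖∅ = {0, 1, 3, 2}

{0, 1, 3, 2}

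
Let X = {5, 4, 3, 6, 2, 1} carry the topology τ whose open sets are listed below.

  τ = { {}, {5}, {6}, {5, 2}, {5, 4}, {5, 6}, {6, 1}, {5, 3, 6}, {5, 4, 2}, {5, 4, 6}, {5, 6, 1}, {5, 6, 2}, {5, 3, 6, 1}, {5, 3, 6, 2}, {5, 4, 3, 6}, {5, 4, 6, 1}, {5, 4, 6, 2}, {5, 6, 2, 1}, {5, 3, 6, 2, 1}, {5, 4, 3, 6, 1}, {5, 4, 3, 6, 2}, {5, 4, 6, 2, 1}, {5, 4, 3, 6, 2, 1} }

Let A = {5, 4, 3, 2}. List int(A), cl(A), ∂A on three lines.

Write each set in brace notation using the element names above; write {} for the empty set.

int(A) = {5, 4, 2}
cl(A)  = {5, 4, 3, 2}
∂A     = {3}

opens ⊆ A: {}, {5}, {5, 2}, {5, 4}, {5, 4, 2}; union → int = {5, 4, 2}
complement {6, 1}; its interior {6, 1}; cl(A) = X∖{6, 1} = {5, 4, 3, 2}
boundary = {5, 4, 3, 2} ∖ {5, 4, 2} = {3}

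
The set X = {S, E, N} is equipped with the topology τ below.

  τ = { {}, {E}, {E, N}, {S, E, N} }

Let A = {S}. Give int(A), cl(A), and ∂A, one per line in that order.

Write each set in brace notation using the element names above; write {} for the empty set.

U open, U⊆A: {}. int(A) = ⋃ = {}
X∖A={E, N}, int(X∖A)={E, N}, hence cl(A)={S}
∂A: remove int from cl → {S}

int(A) = {}
cl(A)  = {S}
∂A     = {S}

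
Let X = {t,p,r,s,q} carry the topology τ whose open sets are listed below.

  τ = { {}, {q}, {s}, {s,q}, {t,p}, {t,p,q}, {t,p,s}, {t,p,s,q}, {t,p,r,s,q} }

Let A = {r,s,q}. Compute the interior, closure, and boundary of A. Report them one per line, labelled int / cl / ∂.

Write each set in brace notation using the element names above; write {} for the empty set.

interior: largest open inside A is {s,q} (from {}, {q}, {s}, {s,q})
cl via duality: int({t,p}) = {t,p}, so X∖{t,p} = {r,s,q}
cl∖int = {r}

int(A) = {s,q}
cl(A)  = {r,s,q}
∂A     = {r}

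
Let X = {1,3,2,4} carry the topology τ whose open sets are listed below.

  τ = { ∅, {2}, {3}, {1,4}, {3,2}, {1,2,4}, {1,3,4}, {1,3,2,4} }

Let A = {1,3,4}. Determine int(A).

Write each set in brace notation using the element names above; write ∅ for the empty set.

{1,3,4}

open subsets of A: ∅, {3}, {1,4}, {1,3,4}; so int(A) = {1,3,4}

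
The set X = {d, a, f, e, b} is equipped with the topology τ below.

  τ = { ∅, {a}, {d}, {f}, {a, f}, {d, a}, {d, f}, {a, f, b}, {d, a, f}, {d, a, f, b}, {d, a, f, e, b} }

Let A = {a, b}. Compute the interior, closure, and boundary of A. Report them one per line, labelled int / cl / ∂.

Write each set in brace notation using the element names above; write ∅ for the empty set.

U open, U⊆A: ∅, {a}. int(A) = ⋃ = {a}
X∖A={d, f, e}, int(X∖A)={d, f}, hence cl(A)={a, e, b}
∂A: remove int from cl → {e, b}

int(A) = {a}
cl(A)  = {a, e, b}
∂A     = {e, b}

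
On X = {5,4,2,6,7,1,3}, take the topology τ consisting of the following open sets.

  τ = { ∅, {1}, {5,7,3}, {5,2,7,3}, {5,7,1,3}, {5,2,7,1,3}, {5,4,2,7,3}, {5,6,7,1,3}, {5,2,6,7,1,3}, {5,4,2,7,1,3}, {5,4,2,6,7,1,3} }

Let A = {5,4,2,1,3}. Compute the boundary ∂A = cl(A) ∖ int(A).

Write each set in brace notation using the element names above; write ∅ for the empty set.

U open, U⊆A: ∅, {1}. int(A) = ⋃ = {1}
X∖A={6,7}, int(X∖A)=∅, hence cl(A)={5,4,2,6,7,1,3}
∂A: remove int from cl → {5,4,2,6,7,3}

{5,4,2,6,7,3}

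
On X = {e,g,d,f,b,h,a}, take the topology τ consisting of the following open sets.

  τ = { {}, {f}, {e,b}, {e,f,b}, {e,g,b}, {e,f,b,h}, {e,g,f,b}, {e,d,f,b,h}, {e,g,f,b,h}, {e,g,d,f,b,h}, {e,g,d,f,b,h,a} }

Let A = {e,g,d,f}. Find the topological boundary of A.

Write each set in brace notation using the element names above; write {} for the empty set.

U open, U⊆A: {}, {f}. int(A) = ⋃ = {f}
X∖A={b,h,a}, int(X∖A)={}, hence cl(A)={e,g,d,f,b,h,a}
∂A: remove int from cl → {e,g,d,b,h,a}

{e,g,d,b,h,a}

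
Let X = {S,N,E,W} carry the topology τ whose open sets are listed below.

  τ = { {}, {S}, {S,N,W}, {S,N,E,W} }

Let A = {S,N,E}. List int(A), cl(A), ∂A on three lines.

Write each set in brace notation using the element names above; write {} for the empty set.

int(A) = {S}
cl(A)  = {S,N,E,W}
∂A     = {N,E,W}

U open, U⊆A: {}, {S}. int(A) = ⋃ = {S}
X∖A={W}, int(X∖A)={}, hence cl(A)={S,N,E,W}
∂A: remove int from cl → {N,E,W}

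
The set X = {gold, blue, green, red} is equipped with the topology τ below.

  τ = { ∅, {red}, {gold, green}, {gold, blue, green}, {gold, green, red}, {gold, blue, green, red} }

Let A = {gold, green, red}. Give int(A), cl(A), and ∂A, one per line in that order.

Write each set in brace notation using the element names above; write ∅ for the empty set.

interior: largest open inside A is {gold, green, red} (from ∅, {red}, {gold, green}, {gold, green, red})
cl via duality: int({blue}) = ∅, so X∖∅ = {gold, blue, green, red}
cl∖int = {blue}

int(A) = {gold, green, red}
cl(A)  = {gold, blue, green, red}
∂A     = {blue}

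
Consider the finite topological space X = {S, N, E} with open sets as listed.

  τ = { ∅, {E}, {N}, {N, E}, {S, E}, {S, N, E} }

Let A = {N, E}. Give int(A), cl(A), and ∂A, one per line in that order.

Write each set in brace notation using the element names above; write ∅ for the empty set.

U open, U⊆A: ∅, {E}, {N}, {N, E}. int(A) = ⋃ = {N, E}
X∖A={S}, int(X∖A)=∅, hence cl(A)={S, N, E}
∂A: remove int from cl → {S}

int(A) = {N, E}
cl(A)  = {S, N, E}
∂A     = {S}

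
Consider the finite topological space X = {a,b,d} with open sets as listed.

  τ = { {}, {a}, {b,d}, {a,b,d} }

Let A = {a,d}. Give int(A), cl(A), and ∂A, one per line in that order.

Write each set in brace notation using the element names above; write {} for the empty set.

opens ⊆ A: {}, {a}; union → int = {a}
complement {b}; its interior {}; cl(A) = X∖{} = {a,b,d}
boundary = {a,b,d} ∖ {a} = {b,d}

int(A) = {a}
cl(A)  = {a,b,d}
∂A     = {b,d}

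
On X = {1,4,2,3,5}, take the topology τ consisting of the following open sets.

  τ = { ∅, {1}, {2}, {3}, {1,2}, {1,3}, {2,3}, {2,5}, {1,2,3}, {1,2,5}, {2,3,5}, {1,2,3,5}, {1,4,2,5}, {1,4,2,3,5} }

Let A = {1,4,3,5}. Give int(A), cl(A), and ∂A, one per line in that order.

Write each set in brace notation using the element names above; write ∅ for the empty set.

int(A) = {1,3}
cl(A)  = {1,4,3,5}
∂A     = {4,5}

U open, U⊆A: ∅, {3}, {1}, {1,3}. int(A) = ⋃ = {1,3}
X∖A={2}, int(X∖A)={2}, hence cl(A)={1,4,3,5}
∂A: remove int from cl → {4,5}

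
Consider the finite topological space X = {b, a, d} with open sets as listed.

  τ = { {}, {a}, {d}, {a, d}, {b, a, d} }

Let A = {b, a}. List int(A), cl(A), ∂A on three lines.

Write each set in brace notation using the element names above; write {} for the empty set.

int(A) = {a}
cl(A)  = {b, a}
∂A     = {b}

U open, U⊆A: {}, {a}. int(A) = ⋃ = {a}
X∖A={d}, int(X∖A)={d}, hence cl(A)={b, a}
∂A: remove int from cl → {b}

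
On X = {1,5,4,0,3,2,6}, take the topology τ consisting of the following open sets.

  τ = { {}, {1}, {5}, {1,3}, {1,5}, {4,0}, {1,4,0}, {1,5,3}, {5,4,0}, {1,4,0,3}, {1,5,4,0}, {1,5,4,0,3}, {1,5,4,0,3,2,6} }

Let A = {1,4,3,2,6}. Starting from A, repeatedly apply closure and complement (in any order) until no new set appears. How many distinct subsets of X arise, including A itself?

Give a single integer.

10

complement {5,0}; its interior {5}; cl(A) = X∖{5} = {1,4,0,3,2,6}
With k = closure, c = complement:
  1. A     = {1,4,3,2,6}
  2. kA    = {1,4,0,3,2,6}
  3. cA    = {5,0}
  4. ckA   = {5}
  5. kcA   = {5,4,0,2,6}
  6. kckA  = {5,2,6}
  7. ckcA  = {1,3}
  8. ckckA = {1,4,0,3}
  9. kckcA = {1,3,2,6}
  10. ckckcA = {5,4,0}
k, c of each give nothing new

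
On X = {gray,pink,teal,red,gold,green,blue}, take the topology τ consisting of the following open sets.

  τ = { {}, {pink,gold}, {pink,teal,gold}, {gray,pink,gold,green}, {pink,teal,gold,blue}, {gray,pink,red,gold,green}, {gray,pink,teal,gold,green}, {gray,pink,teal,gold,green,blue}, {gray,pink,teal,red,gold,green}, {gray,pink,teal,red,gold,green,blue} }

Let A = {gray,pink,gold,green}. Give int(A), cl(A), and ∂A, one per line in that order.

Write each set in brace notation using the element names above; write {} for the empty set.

opens ⊆ A: {}, {pink,gold}, {gray,pink,gold,green}; union → int = {gray,pink,gold,green}
complement {teal,red,blue}; its interior {}; cl(A) = X∖{} = {gray,pink,teal,red,gold,green,blue}
boundary = {gray,pink,teal,red,gold,green,blue} ∖ {gray,pink,gold,green} = {teal,red,blue}

int(A) = {gray,pink,gold,green}
cl(A)  = {gray,pink,teal,red,gold,green,blue}
∂A     = {teal,red,blue}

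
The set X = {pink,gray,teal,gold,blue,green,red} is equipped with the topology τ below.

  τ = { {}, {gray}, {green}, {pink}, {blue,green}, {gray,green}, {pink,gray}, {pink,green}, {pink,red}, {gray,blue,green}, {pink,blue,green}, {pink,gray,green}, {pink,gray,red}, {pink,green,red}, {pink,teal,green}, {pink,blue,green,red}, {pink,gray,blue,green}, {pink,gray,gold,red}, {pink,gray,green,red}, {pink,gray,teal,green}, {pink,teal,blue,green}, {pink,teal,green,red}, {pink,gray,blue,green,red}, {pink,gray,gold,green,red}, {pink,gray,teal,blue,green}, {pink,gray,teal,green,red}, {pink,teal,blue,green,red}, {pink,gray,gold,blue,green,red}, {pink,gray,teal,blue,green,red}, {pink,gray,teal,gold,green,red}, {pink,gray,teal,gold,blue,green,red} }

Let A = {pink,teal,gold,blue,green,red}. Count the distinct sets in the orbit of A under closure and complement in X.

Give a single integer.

4

cl via duality: int({gray}) = {gray}, so X∖{gray} = {pink,teal,gold,blue,green,red}
Write k for closure, c for complement:
  1. A     = {pink,teal,gold,blue,green,red}
  2. cA    = {gray}
  3. kcA   = {gray,gold}
  4. ckcA  = {pink,teal,blue,green,red}
applying k or c yields no new set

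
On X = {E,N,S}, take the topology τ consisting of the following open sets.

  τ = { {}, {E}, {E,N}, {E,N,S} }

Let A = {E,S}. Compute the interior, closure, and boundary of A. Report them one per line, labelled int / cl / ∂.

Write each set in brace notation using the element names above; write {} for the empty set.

int(A) = {E}
cl(A)  = {E,N,S}
∂A     = {N,S}

opens ⊆ A: {}, {E}; union → int = {E}
complement {N}; its interior {}; cl(A) = X∖{} = {E,N,S}
boundary = {E,N,S} ∖ {E} = {N,S}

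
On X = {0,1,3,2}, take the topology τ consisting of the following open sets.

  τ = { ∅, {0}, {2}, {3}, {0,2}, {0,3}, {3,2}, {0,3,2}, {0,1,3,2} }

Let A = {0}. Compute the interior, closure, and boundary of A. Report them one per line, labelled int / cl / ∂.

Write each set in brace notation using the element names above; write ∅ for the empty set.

int(A) = {0}
cl(A)  = {0,1}
∂A     = {1}

opens ⊆ A: ∅, {0}; union → int = {0}
complement {1,3,2}; its interior {3,2}; cl(A) = X∖{3,2} = {0,1}
boundary = {0,1} ∖ {0} = {1}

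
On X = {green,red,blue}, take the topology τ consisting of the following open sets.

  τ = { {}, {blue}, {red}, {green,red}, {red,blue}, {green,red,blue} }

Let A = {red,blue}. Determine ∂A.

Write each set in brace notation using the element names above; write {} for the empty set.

{green}

opens ⊆ A: {}, {red}, {blue}, {red,blue}; union → int = {red,blue}
complement {green}; its interior {}; cl(A) = X∖{} = {green,red,blue}
boundary = {green,red,blue} ∖ {red,blue} = {green}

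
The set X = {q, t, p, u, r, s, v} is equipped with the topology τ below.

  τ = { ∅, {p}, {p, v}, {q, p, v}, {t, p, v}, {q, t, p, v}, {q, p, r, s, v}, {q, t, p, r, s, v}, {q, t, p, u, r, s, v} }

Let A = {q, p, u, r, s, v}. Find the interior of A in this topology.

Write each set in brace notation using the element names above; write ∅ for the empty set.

{q, p, r, s, v}

opens ⊆ A: ∅, {p}, {p, v}, {q, p, v}, {q, p, r, s, v}; union → int = {q, p, r, s, v}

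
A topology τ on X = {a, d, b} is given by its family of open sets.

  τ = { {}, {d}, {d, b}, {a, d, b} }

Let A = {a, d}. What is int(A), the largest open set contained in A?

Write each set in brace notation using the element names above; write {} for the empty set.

open subsets of A: {}, {d}; so int(A) = {d}

{d}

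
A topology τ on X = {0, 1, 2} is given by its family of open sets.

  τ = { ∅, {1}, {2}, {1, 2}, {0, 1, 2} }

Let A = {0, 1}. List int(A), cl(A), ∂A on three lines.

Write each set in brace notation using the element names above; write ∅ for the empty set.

opens ⊆ A: ∅, {1}; union → int = {1}
complement {2}; its interior {2}; cl(A) = X∖{2} = {0, 1}
boundary = {0, 1} ∖ {1} = {0}

int(A) = {1}
cl(A)  = {0, 1}
∂A     = {0}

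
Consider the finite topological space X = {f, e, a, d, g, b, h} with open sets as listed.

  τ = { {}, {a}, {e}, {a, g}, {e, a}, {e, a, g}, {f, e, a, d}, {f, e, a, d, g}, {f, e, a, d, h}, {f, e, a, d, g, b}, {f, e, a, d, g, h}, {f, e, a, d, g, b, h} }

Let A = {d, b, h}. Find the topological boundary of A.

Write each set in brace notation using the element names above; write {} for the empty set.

{f, d, b, h}

open subsets of A: {}; so int(A) = {}
closure: X∖int(X∖A) = X∖{e, a, g} = {f, d, b, h}
∂A = {f, d, b, h} minus {} = {f, d, b, h}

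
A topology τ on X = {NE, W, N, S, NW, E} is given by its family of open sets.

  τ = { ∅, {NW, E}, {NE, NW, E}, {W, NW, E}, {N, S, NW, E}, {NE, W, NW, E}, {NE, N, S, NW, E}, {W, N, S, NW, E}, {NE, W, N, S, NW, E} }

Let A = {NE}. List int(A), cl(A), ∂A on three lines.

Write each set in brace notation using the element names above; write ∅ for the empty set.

U open, U⊆A: ∅. int(A) = ⋃ = ∅
X∖A={W, N, S, NW, E}, int(X∖A)={W, N, S, NW, E}, hence cl(A)={NE}
∂A: remove int from cl → {NE}

int(A) = ∅
cl(A)  = {NE}
∂A     = {NE}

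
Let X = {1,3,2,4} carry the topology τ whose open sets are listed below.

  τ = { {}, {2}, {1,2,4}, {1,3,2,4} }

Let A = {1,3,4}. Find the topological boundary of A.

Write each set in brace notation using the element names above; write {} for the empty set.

{1,3,4}

open subsets of A: {}; so int(A) = {}
closure: X∖int(X∖A) = X∖{2} = {1,3,4}
∂A = {1,3,4} minus {} = {1,3,4}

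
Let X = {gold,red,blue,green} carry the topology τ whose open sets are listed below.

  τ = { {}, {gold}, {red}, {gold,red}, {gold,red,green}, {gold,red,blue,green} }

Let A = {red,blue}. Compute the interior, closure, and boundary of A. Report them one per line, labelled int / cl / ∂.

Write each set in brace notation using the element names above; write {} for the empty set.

U open, U⊆A: {}, {red}. int(A) = ⋃ = {red}
X∖A={gold,green}, int(X∖A)={gold}, hence cl(A)={red,blue,green}
∂A: remove int from cl → {blue,green}

int(A) = {red}
cl(A)  = {red,blue,green}
∂A     = {blue,green}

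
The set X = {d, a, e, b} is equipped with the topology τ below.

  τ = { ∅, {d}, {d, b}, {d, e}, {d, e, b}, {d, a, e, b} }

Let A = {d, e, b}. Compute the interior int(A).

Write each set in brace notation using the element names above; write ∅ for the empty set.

U open, U⊆A: ∅, {d}, {d, e}, {d, b}, {d, e, b}. int(A) = ⋃ = {d, e, b}

{d, e, b}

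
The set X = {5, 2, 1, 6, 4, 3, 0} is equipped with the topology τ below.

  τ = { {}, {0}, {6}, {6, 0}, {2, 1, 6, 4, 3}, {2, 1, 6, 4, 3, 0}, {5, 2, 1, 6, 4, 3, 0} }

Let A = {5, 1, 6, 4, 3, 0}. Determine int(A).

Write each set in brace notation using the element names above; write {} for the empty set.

opens ⊆ A: {}, {6}, {0}, {6, 0}; union → int = {6, 0}

{6, 0}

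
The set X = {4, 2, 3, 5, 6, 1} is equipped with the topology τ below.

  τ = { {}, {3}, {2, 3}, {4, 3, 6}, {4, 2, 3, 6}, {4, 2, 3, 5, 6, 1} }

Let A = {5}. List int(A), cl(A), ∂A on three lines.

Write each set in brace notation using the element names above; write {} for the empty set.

int(A) = {}
cl(A)  = {5, 1}
∂A     = {5, 1}

U open, U⊆A: {}. int(A) = ⋃ = {}
X∖A={4, 2, 3, 6, 1}, int(X∖A)={4, 2, 3, 6}, hence cl(A)={5, 1}
∂A: remove int from cl → {5, 1}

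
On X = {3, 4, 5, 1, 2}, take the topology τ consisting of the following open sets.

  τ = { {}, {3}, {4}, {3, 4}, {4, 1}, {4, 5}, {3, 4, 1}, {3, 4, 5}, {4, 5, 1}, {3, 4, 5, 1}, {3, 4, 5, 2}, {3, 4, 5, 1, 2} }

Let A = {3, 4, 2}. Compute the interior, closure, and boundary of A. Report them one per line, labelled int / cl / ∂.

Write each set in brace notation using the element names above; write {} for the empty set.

int(A) = {3, 4}
cl(A)  = {3, 4, 5, 1, 2}
∂A     = {5, 1, 2}

open subsets of A: {}, {4}, {3}, {3, 4}; so int(A) = {3, 4}
closure: X∖int(X∖A) = X∖{} = {3, 4, 5, 1, 2}
∂A = {3, 4, 5, 1, 2} minus {3, 4} = {5, 1, 2}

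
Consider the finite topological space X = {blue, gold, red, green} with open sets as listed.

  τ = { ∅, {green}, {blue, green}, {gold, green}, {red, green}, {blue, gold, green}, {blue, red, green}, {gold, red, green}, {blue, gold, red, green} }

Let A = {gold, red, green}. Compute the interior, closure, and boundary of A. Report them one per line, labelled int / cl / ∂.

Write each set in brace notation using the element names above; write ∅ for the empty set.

U open, U⊆A: ∅, {green}, {gold, green}, {red, green}, {gold, red, green}. int(A) = ⋃ = {gold, red, green}
X∖A={blue}, int(X∖A)=∅, hence cl(A)={blue, gold, red, green}
∂A: remove int from cl → {blue}

int(A) = {gold, red, green}
cl(A)  = {blue, gold, red, green}
∂A     = {blue}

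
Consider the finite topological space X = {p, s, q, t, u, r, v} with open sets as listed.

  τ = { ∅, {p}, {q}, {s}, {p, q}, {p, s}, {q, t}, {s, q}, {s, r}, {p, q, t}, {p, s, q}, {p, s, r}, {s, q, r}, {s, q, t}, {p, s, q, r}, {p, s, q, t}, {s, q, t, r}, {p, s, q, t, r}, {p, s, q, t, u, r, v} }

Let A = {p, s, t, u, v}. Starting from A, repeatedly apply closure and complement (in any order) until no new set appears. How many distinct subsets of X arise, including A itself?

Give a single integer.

closure: X∖int(X∖A) = X∖{q} = {p, s, t, u, r, v}
Let k=closure and c=complement:
  1. A     = {p, s, t, u, v}
  2. kA    = {p, s, t, u, r, v}
  3. cA    = {q, r}
  4. ckA   = {q}
  5. kcA   = {q, t, u, r, v}
  6. kckA  = {q, t, u, v}
  7. ckcA  = {p, s}
  8. ckckA = {p, s, r}
  9. kckcA = {p, s, u, r, v}
  10. ckckcA = {q, t}
— saturated at 10

10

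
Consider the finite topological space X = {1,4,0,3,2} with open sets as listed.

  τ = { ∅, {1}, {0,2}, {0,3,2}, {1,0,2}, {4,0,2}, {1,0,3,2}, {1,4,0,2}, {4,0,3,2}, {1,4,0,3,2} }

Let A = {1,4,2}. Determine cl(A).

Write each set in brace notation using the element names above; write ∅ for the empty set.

{1,4,0,3,2}

cl via duality: int({0,3}) = ∅, so X∖∅ = {1,4,0,3,2}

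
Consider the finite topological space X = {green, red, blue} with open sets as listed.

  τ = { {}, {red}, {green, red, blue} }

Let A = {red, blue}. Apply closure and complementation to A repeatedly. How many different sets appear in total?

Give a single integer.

6

cl via duality: int({green}) = {}, so X∖{} = {green, red, blue}
Write k for closure, c for complement:
  1. A     = {red, blue}
  2. kA    = {green, red, blue}
  3. cA    = {green}
  4. ckA   = {}
  5. kcA   = {green, blue}
  6. ckcA  = {red}
applying k or c yields no new set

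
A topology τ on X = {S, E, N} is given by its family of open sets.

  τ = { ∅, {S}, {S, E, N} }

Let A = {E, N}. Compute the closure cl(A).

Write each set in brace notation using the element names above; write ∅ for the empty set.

{E, N}

closure: X∖int(X∖A) = X∖{S} = {E, N}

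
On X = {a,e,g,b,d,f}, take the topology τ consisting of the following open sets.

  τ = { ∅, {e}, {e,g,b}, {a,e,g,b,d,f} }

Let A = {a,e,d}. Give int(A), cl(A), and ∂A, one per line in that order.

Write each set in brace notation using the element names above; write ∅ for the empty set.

int(A) = {e}
cl(A)  = {a,e,g,b,d,f}
∂A     = {a,g,b,d,f}

opens ⊆ A: ∅, {e}; union → int = {e}
complement {g,b,f}; its interior ∅; cl(A) = X∖∅ = {a,e,g,b,d,f}
boundary = {a,e,g,b,d,f} ∖ {e} = {a,g,b,d,f}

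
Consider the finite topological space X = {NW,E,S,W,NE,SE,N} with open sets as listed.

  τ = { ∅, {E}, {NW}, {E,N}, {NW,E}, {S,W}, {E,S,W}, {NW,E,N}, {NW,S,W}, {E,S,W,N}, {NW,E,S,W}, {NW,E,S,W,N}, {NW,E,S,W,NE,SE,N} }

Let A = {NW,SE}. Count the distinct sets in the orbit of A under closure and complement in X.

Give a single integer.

complement {E,S,W,NE,N}; its interior {E,S,W,N}; cl(A) = X∖{E,S,W,N} = {NW,NE,SE}
With k = closure, c = complement:
  1. A     = {NW,SE}
  2. kA    = {NW,NE,SE}
  3. cA    = {E,S,W,NE,N}
  4. ckA   = {E,S,W,N}
  5. kcA   = {E,S,W,NE,SE,N}
  6. ckcA  = {NW}
k, c of each give nothing new

6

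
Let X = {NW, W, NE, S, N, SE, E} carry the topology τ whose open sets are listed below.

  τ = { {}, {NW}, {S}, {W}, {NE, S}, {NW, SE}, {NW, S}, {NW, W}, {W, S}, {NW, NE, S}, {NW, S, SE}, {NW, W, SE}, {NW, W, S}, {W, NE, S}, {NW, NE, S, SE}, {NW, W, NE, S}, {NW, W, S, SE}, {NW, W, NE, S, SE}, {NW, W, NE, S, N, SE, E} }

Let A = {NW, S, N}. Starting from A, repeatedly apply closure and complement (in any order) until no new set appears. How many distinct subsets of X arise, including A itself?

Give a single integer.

cl via duality: int({W, NE, SE, E}) = {W}, so X∖{W} = {NW, NE, S, N, SE, E}
Write k for closure, c for complement:
  1. A     = {NW, S, N}
  2. kA    = {NW, NE, S, N, SE, E}
  3. cA    = {W, NE, SE, E}
  4. ckA   = {W}
  5. kcA   = {W, NE, N, SE, E}
  6. kckA  = {W, N, E}
  7. ckcA  = {NW, S}
  8. ckckA = {NW, NE, S, SE}
applying k or c yields no new set

8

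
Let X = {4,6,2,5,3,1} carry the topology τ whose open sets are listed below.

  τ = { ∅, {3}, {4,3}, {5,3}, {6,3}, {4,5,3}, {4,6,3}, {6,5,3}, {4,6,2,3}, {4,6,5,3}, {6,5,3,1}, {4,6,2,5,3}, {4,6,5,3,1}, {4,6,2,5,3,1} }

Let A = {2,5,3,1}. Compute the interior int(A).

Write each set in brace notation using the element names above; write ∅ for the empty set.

interior: largest open inside A is {5,3} (from ∅, {3}, {5,3})

{5,3}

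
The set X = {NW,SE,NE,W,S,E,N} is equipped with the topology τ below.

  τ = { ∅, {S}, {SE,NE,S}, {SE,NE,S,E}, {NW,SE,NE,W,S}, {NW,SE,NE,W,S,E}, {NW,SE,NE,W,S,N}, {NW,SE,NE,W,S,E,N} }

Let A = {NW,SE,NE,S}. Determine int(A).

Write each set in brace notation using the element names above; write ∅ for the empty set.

{SE,NE,S}

open subsets of A: ∅, {S}, {SE,NE,S}; so int(A) = {SE,NE,S}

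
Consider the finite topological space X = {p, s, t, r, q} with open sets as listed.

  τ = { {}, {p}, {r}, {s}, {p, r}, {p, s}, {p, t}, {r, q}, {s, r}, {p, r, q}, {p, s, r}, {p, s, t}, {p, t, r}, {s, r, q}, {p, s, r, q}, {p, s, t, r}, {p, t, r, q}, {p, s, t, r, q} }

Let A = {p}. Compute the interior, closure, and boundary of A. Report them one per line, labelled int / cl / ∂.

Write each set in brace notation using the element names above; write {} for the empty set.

int(A) = {p}
cl(A)  = {p, t}
∂A     = {t}

U open, U⊆A: {}, {p}. int(A) = ⋃ = {p}
X∖A={s, t, r, q}, int(X∖A)={s, r, q}, hence cl(A)={p, t}
∂A: remove int from cl → {t}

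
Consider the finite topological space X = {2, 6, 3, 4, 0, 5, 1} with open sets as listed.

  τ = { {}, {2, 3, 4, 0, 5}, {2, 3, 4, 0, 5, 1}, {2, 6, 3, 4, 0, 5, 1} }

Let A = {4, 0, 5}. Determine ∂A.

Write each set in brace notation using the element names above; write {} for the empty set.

{2, 6, 3, 4, 0, 5, 1}

opens ⊆ A: {}; union → int = {}
complement {2, 6, 3, 1}; its interior {}; cl(A) = X∖{} = {2, 6, 3, 4, 0, 5, 1}
boundary = {2, 6, 3, 4, 0, 5, 1} ∖ {} = {2, 6, 3, 4, 0, 5, 1}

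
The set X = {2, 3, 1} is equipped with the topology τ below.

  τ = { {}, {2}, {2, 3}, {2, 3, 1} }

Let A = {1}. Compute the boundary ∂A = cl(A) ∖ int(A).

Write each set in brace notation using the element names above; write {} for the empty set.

opens ⊆ A: {}; union → int = {}
complement {2, 3}; its interior {2, 3}; cl(A) = X∖{2, 3} = {1}
boundary = {1} ∖ {} = {1}

{1}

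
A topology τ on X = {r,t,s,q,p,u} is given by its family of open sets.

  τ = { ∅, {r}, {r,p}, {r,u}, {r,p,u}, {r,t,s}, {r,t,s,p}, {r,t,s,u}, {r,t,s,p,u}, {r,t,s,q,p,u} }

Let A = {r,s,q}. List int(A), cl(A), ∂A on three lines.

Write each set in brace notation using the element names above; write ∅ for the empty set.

open subsets of A: ∅, {r}; so int(A) = {r}
closure: X∖int(X∖A) = X∖∅ = {r,t,s,q,p,u}
∂A = {r,t,s,q,p,u} minus {r} = {t,s,q,p,u}

int(A) = {r}
cl(A)  = {r,t,s,q,p,u}
∂A     = {t,s,q,p,u}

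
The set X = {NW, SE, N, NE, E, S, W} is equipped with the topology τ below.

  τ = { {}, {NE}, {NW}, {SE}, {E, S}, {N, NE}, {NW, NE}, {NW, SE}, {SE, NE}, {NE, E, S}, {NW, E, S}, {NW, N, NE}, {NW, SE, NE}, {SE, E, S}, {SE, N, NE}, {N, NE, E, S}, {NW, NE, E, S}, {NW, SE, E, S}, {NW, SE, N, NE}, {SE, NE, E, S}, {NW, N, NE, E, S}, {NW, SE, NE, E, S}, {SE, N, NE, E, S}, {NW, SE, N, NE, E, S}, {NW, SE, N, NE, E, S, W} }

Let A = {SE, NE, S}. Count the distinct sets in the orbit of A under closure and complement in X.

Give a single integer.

closure: X∖int(X∖A) = X∖{NW} = {SE, N, NE, E, S, W}
Let k=closure and c=complement:
  1. A     = {SE, NE, S}
  2. kA    = {SE, N, NE, E, S, W}
  3. cA    = {NW, N, E, W}
  4. ckA   = {NW}
  5. kcA   = {NW, N, E, S, W}
  6. kckA  = {NW, W}
  7. ckcA  = {SE, NE}
  8. ckckA = {SE, N, NE, E, S}
  9. kckcA = {SE, N, NE, W}
  10. ckckcA = {NW, E, S}
  11. kckckcA = {NW, E, S, W}
  12. ckckckcA = {SE, N, NE}
— saturated at 12

12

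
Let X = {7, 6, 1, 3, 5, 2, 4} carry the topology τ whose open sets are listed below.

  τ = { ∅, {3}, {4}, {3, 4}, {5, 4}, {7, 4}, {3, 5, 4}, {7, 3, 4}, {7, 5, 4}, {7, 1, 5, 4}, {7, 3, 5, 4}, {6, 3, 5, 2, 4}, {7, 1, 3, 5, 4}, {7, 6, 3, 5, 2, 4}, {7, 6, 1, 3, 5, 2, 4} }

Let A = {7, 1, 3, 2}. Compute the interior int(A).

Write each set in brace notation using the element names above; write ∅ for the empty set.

open subsets of A: ∅, {3}; so int(A) = {3}

{3}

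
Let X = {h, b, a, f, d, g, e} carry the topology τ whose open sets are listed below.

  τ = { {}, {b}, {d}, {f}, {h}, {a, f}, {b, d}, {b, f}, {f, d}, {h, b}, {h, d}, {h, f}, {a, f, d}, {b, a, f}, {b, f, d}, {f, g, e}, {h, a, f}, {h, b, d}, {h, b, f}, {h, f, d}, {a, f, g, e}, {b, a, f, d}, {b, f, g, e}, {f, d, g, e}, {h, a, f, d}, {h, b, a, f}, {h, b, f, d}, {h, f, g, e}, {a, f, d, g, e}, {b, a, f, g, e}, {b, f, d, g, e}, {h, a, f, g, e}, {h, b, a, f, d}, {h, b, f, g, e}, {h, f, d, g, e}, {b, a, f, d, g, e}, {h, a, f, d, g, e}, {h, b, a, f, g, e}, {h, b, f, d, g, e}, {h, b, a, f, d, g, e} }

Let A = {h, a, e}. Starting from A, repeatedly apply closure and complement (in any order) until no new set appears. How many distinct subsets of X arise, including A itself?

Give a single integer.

6

closure: X∖int(X∖A) = X∖{b, f, d} = {h, a, g, e}
Let k=closure and c=complement:
  1. A     = {h, a, e}
  2. kA    = {h, a, g, e}
  3. cA    = {b, f, d, g}
  4. ckA   = {b, f, d}
  5. kcA   = {b, a, f, d, g, e}
  6. ckcA  = {h}
— saturated at 6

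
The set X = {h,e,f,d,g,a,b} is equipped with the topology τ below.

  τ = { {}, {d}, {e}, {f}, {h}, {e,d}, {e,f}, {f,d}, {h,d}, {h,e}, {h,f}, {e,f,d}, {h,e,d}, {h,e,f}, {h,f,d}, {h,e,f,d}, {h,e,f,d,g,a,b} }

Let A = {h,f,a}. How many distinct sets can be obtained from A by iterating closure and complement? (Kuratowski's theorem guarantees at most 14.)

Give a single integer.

cl via duality: int({e,d,g,b}) = {e,d}, so X∖{e,d} = {h,f,g,a,b}
Write k for closure, c for complement:
  1. A     = {h,f,a}
  2. kA    = {h,f,g,a,b}
  3. cA    = {e,d,g,b}
  4. ckA   = {e,d}
  5. kcA   = {e,d,g,a,b}
  6. ckcA  = {h,f}
applying k or c yields no new set

6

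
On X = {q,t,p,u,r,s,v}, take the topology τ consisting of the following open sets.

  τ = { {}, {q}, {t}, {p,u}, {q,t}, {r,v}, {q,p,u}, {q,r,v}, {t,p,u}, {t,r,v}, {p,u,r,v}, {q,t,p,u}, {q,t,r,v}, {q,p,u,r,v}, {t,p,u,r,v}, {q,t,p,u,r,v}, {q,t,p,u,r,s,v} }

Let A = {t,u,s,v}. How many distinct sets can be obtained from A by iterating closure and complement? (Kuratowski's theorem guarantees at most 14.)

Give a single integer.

cl via duality: int({q,p,r}) = {q}, so X∖{q} = {t,p,u,r,s,v}
Write k for closure, c for complement:
  1. A     = {t,u,s,v}
  2. kA    = {t,p,u,r,s,v}
  3. cA    = {q,p,r}
  4. ckA   = {q}
  5. kcA   = {q,p,u,r,s,v}
  6. kckA  = {q,s}
  7. ckcA  = {t}
  8. ckckA = {t,p,u,r,v}
  9. kckcA = {t,s}
  10. ckckcA = {q,p,u,r,v}
applying k or c yields no new set

10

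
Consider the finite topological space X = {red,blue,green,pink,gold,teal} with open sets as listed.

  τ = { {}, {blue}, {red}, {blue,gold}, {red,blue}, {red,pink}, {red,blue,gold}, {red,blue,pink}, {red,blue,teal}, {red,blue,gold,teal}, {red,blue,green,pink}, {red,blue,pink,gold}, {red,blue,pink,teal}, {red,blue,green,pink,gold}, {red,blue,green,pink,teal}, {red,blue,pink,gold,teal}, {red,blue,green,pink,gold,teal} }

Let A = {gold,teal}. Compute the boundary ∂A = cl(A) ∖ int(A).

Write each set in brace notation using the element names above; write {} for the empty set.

{gold,teal}

U open, U⊆A: {}. int(A) = ⋃ = {}
X∖A={red,blue,green,pink}, int(X∖A)={red,blue,green,pink}, hence cl(A)={gold,teal}
∂A: remove int from cl → {gold,teal}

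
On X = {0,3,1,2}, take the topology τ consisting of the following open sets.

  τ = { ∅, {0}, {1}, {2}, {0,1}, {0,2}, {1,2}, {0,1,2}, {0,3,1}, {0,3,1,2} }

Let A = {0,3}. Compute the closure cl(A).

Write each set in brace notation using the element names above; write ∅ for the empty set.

complement {1,2}; its interior {1,2}; cl(A) = X∖{1,2} = {0,3}

{0,3}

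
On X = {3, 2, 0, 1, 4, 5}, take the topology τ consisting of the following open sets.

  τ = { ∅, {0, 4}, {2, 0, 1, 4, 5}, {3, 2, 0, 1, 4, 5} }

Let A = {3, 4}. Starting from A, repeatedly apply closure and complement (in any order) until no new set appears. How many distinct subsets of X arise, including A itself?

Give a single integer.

4

X∖A={2, 0, 1, 5}, int(X∖A)=∅, hence cl(A)={3, 2, 0, 1, 4, 5}
Orbit (k=closure, c=complement):
  1. A     = {3, 4}
  2. kA    = {3, 2, 0, 1, 4, 5}
  3. cA    = {2, 0, 1, 5}
  4. ckA   = ∅
(closed under both — stop)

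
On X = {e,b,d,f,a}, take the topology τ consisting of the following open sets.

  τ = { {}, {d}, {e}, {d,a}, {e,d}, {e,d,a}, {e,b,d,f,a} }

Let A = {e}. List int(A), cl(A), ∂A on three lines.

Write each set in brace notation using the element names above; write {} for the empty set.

int(A) = {e}
cl(A)  = {e,b,f}
∂A     = {b,f}

opens ⊆ A: {}, {e}; union → int = {e}
complement {b,d,f,a}; its interior {d,a}; cl(A) = X∖{d,a} = {e,b,f}
boundary = {e,b,f} ∖ {e} = {b,f}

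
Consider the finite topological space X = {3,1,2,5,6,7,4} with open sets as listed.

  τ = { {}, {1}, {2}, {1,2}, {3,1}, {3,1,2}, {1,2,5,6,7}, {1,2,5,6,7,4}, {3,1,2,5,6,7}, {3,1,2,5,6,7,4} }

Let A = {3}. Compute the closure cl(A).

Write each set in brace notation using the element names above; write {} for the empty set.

closure: X∖int(X∖A) = X∖{1,2,5,6,7,4} = {3}

{3}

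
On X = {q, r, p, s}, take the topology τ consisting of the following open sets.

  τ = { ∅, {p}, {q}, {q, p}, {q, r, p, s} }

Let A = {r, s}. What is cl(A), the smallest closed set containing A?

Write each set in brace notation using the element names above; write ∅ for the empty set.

{r, s}

complement {q, p}; its interior {q, p}; cl(A) = X∖{q, p} = {r, s}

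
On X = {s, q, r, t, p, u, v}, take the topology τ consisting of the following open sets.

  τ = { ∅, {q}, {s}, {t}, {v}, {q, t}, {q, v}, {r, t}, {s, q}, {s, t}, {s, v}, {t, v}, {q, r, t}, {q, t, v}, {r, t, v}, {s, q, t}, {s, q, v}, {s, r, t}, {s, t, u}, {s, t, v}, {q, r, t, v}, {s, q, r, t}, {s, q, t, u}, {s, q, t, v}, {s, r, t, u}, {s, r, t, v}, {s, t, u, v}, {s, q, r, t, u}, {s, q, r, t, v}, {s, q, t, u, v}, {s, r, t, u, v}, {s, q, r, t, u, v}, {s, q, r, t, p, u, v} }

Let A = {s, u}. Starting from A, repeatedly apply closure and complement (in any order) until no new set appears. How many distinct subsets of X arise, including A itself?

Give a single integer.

X∖A={q, r, t, p, v}, int(X∖A)={q, r, t, v}, hence cl(A)={s, p, u}
Orbit (k=closure, c=complement):
  1. A     = {s, u}
  2. kA    = {s, p, u}
  3. cA    = {q, r, t, p, v}
  4. ckA   = {q, r, t, v}
  5. kcA   = {q, r, t, p, u, v}
  6. ckcA  = {s}
(closed under both — stop)

6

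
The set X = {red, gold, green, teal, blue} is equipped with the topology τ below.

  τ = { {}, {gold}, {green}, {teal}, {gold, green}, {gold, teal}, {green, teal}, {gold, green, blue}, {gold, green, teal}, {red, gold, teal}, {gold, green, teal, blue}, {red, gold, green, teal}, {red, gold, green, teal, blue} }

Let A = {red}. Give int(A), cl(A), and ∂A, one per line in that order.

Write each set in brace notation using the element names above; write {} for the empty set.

open subsets of A: {}; so int(A) = {}
closure: X∖int(X∖A) = X∖{gold, green, teal, blue} = {red}
∂A = {red} minus {} = {red}

int(A) = {}
cl(A)  = {red}
∂A     = {red}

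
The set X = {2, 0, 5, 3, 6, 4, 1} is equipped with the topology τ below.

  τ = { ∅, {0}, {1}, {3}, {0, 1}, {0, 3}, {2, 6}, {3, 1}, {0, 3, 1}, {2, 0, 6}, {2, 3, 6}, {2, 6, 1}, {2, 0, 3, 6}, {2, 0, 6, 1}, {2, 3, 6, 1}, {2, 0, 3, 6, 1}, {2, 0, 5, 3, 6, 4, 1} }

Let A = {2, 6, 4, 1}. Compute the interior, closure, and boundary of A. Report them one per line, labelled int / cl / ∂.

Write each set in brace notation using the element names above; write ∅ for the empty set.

U open, U⊆A: ∅, {1}, {2, 6}, {2, 6, 1}. int(A) = ⋃ = {2, 6, 1}
X∖A={0, 5, 3}, int(X∖A)={0, 3}, hence cl(A)={2, 5, 6, 4, 1}
∂A: remove int from cl → {5, 4}

int(A) = {2, 6, 1}
cl(A)  = {2, 5, 6, 4, 1}
∂A     = {5, 4}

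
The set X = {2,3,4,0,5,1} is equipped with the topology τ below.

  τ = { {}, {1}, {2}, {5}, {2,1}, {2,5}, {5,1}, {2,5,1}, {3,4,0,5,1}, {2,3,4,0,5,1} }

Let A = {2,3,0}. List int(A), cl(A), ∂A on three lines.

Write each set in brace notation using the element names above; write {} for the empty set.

int(A) = {2}
cl(A)  = {2,3,4,0}
∂A     = {3,4,0}

interior: largest open inside A is {2} (from {}, {2})
cl via duality: int({4,5,1}) = {5,1}, so X∖{5,1} = {2,3,4,0}
cl∖int = {3,4,0}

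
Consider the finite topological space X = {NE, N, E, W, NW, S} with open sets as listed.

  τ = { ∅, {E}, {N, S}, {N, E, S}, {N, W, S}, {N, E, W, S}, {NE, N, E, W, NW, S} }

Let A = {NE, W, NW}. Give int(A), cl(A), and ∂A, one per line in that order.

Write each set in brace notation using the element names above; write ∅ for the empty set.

U open, U⊆A: ∅. int(A) = ⋃ = ∅
X∖A={N, E, S}, int(X∖A)={N, E, S}, hence cl(A)={NE, W, NW}
∂A: remove int from cl → {NE, W, NW}

int(A) = ∅
cl(A)  = {NE, W, NW}
∂A     = {NE, W, NW}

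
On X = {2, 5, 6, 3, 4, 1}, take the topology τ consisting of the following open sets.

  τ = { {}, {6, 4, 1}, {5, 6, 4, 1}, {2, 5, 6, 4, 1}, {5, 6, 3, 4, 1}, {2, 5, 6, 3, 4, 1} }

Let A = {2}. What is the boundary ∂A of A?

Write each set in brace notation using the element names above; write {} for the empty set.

opens ⊆ A: {}; union → int = {}
complement {5, 6, 3, 4, 1}; its interior {5, 6, 3, 4, 1}; cl(A) = X∖{5, 6, 3, 4, 1} = {2}
boundary = {2} ∖ {} = {2}

{2}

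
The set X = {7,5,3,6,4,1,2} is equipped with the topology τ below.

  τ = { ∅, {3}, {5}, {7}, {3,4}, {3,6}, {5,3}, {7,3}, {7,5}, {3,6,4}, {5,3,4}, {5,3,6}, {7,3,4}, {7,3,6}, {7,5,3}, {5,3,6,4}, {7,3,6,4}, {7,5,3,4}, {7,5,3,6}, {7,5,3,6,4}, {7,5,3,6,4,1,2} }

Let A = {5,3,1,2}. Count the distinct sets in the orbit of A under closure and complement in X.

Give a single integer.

8

X∖A={7,6,4}, int(X∖A)={7}, hence cl(A)={5,3,6,4,1,2}
Orbit (k=closure, c=complement):
  1. A     = {5,3,1,2}
  2. kA    = {5,3,6,4,1,2}
  3. cA    = {7,6,4}
  4. ckA   = {7}
  5. kcA   = {7,6,4,1,2}
  6. kckA  = {7,1,2}
  7. ckcA  = {5,3}
  8. ckckA = {5,3,6,4}
(closed under both — stop)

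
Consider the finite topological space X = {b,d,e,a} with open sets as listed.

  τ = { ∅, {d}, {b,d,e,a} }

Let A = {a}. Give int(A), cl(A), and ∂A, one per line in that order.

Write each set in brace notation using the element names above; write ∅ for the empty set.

int(A) = ∅
cl(A)  = {b,e,a}
∂A     = {b,e,a}

interior: largest open inside A is ∅ (from ∅)
cl via duality: int({b,d,e}) = {d}, so X∖{d} = {b,e,a}
cl∖int = {b,e,a}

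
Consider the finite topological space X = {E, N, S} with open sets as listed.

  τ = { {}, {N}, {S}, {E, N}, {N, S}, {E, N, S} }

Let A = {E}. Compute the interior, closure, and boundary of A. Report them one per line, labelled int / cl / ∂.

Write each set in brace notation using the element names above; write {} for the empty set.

int(A) = {}
cl(A)  = {E}
∂A     = {E}

open subsets of A: {}; so int(A) = {}
closure: X∖int(X∖A) = X∖{N, S} = {E}
∂A = {E} minus {} = {E}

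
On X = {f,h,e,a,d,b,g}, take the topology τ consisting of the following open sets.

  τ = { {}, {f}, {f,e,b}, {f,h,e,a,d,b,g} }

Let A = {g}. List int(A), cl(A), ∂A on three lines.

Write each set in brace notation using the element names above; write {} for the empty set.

open subsets of A: {}; so int(A) = {}
closure: X∖int(X∖A) = X∖{f,e,b} = {h,a,d,g}
∂A = {h,a,d,g} minus {} = {h,a,d,g}

int(A) = {}
cl(A)  = {h,a,d,g}
∂A     = {h,a,d,g}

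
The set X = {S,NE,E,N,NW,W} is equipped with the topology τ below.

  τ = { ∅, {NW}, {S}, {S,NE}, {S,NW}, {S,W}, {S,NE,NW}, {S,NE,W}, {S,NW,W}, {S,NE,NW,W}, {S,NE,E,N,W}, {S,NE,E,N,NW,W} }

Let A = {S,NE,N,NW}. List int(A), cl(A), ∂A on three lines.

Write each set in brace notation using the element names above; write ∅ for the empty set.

int(A) = {S,NE,NW}
cl(A)  = {S,NE,E,N,NW,W}
∂A     = {E,N,W}

U open, U⊆A: ∅, {S}, {NW}, {S,NW}, {S,NE}, {S,NE,NW}. int(A) = ⋃ = {S,NE,NW}
X∖A={E,W}, int(X∖A)=∅, hence cl(A)={S,NE,E,N,NW,W}
∂A: remove int from cl → {E,N,W}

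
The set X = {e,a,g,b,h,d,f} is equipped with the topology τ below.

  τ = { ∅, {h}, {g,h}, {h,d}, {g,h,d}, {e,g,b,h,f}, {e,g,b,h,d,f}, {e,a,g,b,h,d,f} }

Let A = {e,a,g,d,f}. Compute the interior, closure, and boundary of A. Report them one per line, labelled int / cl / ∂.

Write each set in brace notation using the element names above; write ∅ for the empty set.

open subsets of A: ∅; so int(A) = ∅
closure: X∖int(X∖A) = X∖{h} = {e,a,g,b,d,f}
∂A = {e,a,g,b,d,f} minus ∅ = {e,a,g,b,d,f}

int(A) = ∅
cl(A)  = {e,a,g,b,d,f}
∂A     = {e,a,g,b,d,f}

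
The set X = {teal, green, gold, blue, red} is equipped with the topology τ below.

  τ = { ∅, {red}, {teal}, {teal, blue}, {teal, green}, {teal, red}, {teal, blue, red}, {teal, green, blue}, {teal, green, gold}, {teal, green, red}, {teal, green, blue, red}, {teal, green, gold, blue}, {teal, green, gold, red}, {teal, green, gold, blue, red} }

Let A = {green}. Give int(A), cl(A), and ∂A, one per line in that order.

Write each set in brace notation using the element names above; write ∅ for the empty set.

open subsets of A: ∅; so int(A) = ∅
closure: X∖int(X∖A) = X∖{teal, blue, red} = {green, gold}
∂A = {green, gold} minus ∅ = {green, gold}

int(A) = ∅
cl(A)  = {green, gold}
∂A     = {green, gold}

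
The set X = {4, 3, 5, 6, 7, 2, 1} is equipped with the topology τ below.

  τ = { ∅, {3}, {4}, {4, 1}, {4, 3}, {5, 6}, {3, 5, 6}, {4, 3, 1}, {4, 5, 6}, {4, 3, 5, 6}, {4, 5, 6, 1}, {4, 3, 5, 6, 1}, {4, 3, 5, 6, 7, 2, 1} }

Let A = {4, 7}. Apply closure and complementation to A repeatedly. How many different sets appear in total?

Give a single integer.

X∖A={3, 5, 6, 2, 1}, int(X∖A)={3, 5, 6}, hence cl(A)={4, 7, 2, 1}
Orbit (k=closure, c=complement):
  1. A     = {4, 7}
  2. kA    = {4, 7, 2, 1}
  3. cA    = {3, 5, 6, 2, 1}
  4. ckA   = {3, 5, 6}
  5. kcA   = {3, 5, 6, 7, 2, 1}
  6. kckA  = {3, 5, 6, 7, 2}
  7. ckcA  = {4}
  8. ckckA = {4, 1}
(closed under both — stop)

8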